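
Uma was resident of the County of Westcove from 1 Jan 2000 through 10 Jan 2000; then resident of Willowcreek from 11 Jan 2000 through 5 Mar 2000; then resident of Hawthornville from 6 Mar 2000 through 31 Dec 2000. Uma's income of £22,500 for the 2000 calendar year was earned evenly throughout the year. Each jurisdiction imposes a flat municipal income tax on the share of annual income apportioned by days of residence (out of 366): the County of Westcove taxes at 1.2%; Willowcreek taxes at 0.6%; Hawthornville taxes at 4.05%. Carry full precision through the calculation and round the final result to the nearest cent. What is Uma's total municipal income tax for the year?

£777.08

The County of Westcove, 1 Jan – 10 Jan 2000: 10 days → £22,500 × 1.2% × 10/366 = £7.3770
Willowcreek, 11 Jan – 5 Mar 2000: 55 days → £22,500 × 0.6% × 55/366 = £20.2869
Hawthornville, 6 Mar – 31 Dec 2000: 301 days → £22,500 × 4.05% × 301/366 = £749.4160
Total = £777.0799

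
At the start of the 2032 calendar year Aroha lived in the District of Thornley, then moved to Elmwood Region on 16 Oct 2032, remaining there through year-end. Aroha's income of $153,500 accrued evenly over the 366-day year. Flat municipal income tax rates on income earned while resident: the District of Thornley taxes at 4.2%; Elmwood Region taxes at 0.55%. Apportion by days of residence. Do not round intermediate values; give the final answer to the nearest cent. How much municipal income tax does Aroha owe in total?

The District of Thornley, 1 Jan – 15 Oct 2032: 289 days → $153,500 × 4.2% × 289/366 = $5,090.6639
Elmwood Region, 16 Oct – 31 Dec 2032: 77 days → $153,500 × 0.55% × 77/366 = $177.6154
Total = $5,268.2794

$5,268.28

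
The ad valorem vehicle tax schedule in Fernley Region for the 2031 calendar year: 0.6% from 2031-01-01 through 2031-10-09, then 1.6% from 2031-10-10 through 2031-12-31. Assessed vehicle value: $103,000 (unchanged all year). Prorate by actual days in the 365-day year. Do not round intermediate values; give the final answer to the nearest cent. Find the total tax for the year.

2031-01-01 to 2031-10-09: 282 days at 0.6% → $103,000 × 0.6% × 282/365 = $477.4685
2031-10-10 to 2031-12-31: 83 days at 1.6% → $103,000 × 1.6% × 83/365 = $374.7507
Total = $852.2192

$852.22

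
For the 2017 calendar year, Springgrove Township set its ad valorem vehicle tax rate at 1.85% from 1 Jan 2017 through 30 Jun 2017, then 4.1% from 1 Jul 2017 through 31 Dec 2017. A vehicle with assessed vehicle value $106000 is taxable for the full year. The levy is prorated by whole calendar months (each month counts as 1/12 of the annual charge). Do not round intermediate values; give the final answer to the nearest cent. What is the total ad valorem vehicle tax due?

1 Jan – 30 Jun 2017: 6 months at 1.85% → $106000 × 1.85% × 6/12 = $980.5000
1 Jul – 31 Dec 2017: 6 months at 4.1% → $106000 × 4.1% × 6/12 = $2173.0000
Total = $3153.5000

$3153.50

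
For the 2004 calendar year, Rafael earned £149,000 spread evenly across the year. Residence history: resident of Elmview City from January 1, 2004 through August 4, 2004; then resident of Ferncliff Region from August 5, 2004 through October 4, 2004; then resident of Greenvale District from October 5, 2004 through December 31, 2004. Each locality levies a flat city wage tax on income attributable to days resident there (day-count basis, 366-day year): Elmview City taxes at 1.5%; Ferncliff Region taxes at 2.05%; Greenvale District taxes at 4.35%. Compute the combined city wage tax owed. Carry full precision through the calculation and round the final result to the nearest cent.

Elmview City, January 1 – August 4, 2004: 217 days → £149,000 × 1.5% × 217/366 = £1,325.1230
Ferncliff Region, August 5 – October 4, 2004: 61 days → £149,000 × 2.05% × 61/366 = £509.0833
Greenvale District, October 5 – December 31, 2004: 88 days → £149,000 × 4.35% × 88/366 = £1,558.3934
Total = £3,392.5997

£3,392.60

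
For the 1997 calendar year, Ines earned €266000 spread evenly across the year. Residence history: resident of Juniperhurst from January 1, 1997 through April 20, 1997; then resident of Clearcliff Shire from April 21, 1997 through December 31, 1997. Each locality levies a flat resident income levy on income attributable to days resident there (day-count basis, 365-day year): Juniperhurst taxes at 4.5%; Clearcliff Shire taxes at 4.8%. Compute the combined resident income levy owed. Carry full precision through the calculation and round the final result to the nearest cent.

Juniperhurst, January 1 – April 20, 1997: 110 days → €266000 × 4.5% × 110/365 = €3607.3973
Clearcliff Shire, April 21 – December 31, 1997: 255 days → €266000 × 4.8% × 255/365 = €8920.1096
Total = €12527.5068

€12527.51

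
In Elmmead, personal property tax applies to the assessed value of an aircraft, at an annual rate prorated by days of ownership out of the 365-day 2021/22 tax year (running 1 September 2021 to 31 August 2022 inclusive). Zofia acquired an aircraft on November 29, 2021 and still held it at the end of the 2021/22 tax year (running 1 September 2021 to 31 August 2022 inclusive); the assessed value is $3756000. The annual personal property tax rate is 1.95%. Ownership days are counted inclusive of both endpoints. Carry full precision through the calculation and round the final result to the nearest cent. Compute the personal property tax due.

$55382.99

Days held (November 29, 2021 – August 31, 2022): 276 out of 365
Tax = $3756000 × 1.95% × 276/365 = $55382.9918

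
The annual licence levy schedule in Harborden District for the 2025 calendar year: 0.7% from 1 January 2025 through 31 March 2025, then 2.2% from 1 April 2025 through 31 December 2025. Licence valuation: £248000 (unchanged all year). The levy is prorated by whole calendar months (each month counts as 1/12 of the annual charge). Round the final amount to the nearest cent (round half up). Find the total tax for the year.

£4526.00

1 January – 31 March 2025: 3 months at 0.7% → £248000 × 0.7% × 3/12 = £434.0000
1 April – 31 December 2025: 9 months at 2.2% → £248000 × 2.2% × 9/12 = £4092.0000
Total = £4526.0000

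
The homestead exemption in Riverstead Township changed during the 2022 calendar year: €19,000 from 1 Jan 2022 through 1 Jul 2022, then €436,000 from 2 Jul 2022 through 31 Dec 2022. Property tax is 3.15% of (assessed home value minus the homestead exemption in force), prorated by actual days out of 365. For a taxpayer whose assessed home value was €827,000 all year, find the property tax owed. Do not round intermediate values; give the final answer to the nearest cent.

€18,866.26

1 Jan – 1 Jul 2022: 182 days, exemption €19,000 → (€827,000 − €19,000) × 3.15% × 182/365 = €12,691.1342
2 Jul – 31 Dec 2022: 183 days, exemption €436,000 → (€827,000 − €436,000) × 3.15% × 183/365 = €6,175.1219
Total = €18,866.2562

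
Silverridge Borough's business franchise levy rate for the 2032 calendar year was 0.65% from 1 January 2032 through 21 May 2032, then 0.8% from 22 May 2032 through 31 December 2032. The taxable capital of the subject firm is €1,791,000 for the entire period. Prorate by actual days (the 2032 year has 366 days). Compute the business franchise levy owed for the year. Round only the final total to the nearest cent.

€13,285.70

1 January – 21 May 2032: 142 days at 0.65% → €1,791,000 × 0.65% × 142/366 = €4,516.6475
22 May – 31 December 2032: 224 days at 0.8% → €1,791,000 × 0.8% × 224/366 = €8,769.0492
Total = €13,285.6967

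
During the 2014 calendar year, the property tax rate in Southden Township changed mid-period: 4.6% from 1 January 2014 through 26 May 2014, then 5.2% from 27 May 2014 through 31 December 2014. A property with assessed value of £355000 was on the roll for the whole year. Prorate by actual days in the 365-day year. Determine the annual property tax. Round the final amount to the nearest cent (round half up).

1 January – 26 May 2014: 146 days at 4.6% → £355000 × 4.6% × 146/365 = £6532.0000
27 May – 31 December 2014: 219 days at 5.2% → £355000 × 5.2% × 219/365 = £11076.0000
Total = £17608.0000

£17608.00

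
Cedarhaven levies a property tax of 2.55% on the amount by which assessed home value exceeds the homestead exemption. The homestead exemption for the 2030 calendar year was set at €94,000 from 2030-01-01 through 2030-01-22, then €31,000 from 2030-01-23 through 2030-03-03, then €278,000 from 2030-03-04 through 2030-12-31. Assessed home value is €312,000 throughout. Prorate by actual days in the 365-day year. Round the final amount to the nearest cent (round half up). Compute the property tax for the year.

2030-01-01 to 2030-01-22: 22 days, exemption €94,000 → (€312,000 − €94,000) × 2.55% × 22/365 = €335.0630
2030-01-23 to 2030-03-03: 40 days, exemption €31,000 → (€312,000 − €31,000) × 2.55% × 40/365 = €785.2603
2030-03-04 to 2030-12-31: 303 days, exemption €278,000 → (€312,000 − €278,000) × 2.55% × 303/365 = €719.7288
Total = €1,840.0521

€1,840.05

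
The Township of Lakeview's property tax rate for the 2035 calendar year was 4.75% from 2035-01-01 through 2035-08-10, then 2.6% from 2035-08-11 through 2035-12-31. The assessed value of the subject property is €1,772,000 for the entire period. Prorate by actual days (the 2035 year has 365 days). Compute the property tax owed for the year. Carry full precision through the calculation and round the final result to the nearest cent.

2035-01-01 to 2035-08-10: 222 days at 4.75% → €1,772,000 × 4.75% × 222/365 = €51,193.8082
2035-08-11 to 2035-12-31: 143 days at 2.6% → €1,772,000 × 2.6% × 143/365 = €18,050.1260
Total = €69,243.9342

€69,243.93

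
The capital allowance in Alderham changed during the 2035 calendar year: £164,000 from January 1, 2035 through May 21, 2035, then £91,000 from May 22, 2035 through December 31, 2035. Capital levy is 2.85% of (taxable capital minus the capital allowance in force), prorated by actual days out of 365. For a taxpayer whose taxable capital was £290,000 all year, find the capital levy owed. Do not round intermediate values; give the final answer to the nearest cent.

January 1 – May 21, 2035: 141 days, exemption £164,000 → (£290,000 − £164,000) × 2.85% × 141/365 = £1,387.2082
May 22 – December 31, 2035: 224 days, exemption £91,000 → (£290,000 − £91,000) × 2.85% × 224/365 = £3,480.5918
Total = £4,867.8000

£4,867.80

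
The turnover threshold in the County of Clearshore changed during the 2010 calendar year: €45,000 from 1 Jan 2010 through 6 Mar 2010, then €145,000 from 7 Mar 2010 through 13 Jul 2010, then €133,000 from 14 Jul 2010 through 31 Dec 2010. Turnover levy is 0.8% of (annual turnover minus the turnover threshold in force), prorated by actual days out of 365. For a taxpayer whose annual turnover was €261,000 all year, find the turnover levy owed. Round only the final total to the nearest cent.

1 Jan – 6 Mar 2010: 65 days, exemption €45,000 → (€261,000 − €45,000) × 0.8% × 65/365 = €307.7260
7 Mar – 13 Jul 2010: 129 days, exemption €145,000 → (€261,000 − €145,000) × 0.8% × 129/365 = €327.9781
14 Jul – 31 Dec 2010: 171 days, exemption €133,000 → (€261,000 − €133,000) × 0.8% × 171/365 = €479.7370
Total = €1,115.4411

€1,115.44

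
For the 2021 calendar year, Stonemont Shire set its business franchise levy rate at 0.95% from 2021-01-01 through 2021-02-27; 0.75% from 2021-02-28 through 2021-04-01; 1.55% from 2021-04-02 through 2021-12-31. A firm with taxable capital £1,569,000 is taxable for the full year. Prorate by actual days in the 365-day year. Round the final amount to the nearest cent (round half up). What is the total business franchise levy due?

2021-01-01 to 2021-02-27: 58 days at 0.95% → £1,569,000 × 0.95% × 58/365 = £2,368.5452
2021-02-28 to 2021-04-01: 33 days at 0.75% → £1,569,000 × 0.75% × 33/365 = £1,063.9110
2021-04-02 to 2021-12-31: 274 days at 1.55% → £1,569,000 × 1.55% × 274/365 = £18,256.2822
Total = £21,688.7384

£21,688.74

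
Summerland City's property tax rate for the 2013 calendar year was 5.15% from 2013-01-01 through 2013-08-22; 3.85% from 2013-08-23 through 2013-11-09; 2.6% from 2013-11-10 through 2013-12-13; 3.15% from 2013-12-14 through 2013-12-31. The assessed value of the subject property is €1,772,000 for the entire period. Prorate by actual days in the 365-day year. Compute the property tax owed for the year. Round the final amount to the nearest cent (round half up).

€80,315.29

2013-01-01 to 2013-08-22: 234 days at 5.15% → €1,772,000 × 5.15% × 234/365 = €58,505.1288
2013-08-23 to 2013-11-09: 79 days at 3.85% → €1,772,000 × 3.85% × 79/365 = €14,765.8575
2013-11-10 to 2013-12-13: 34 days at 2.6% → €1,772,000 × 2.6% × 34/365 = €4,291.6384
2013-12-14 to 2013-12-31: 18 days at 3.15% → €1,772,000 × 3.15% × 18/365 = €2,752.6685
Total = €80,315.2932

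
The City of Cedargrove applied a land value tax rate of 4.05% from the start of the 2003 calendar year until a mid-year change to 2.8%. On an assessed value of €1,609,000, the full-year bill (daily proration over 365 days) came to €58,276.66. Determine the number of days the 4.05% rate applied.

Let d = days at the first rate; then 365 − d days at the second rate.
€1,609,000 × [4.05%·d + 2.8%·(365−d)] / 365 = €58,276.66
Solving gives d = 240, so the new rate took effect on 29 Aug 2003.

240 days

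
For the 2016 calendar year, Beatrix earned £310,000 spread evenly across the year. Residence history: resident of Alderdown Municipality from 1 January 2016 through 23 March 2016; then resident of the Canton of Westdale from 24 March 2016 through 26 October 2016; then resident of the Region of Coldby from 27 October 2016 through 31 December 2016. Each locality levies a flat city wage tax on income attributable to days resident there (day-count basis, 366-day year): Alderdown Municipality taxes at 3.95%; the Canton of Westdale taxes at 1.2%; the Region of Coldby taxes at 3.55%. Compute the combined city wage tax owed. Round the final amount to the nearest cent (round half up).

Alderdown Municipality, 1 January – 23 March 2016: 83 days → £310,000 × 3.95% × 83/366 = £2,776.8716
The Canton of Westdale, 24 March – 26 October 2016: 217 days → £310,000 × 1.2% × 217/366 = £2,205.5738
The Region of Coldby, 27 October – 31 December 2016: 66 days → £310,000 × 3.55% × 66/366 = £1,984.5082
Total = £6,966.9536

£6,966.95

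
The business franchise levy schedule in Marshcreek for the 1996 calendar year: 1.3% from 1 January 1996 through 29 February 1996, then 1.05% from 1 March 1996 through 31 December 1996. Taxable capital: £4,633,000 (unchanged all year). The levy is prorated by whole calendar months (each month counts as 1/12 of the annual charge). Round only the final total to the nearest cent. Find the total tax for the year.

1 January – 29 February 1996: 2 months at 1.3% → £4,633,000 × 1.3% × 2/12 = £10,038.1667
1 March – 31 December 1996: 10 months at 1.05% → £4,633,000 × 1.05% × 10/12 = £40,538.7500
Total = £50,576.9167

£50,576.92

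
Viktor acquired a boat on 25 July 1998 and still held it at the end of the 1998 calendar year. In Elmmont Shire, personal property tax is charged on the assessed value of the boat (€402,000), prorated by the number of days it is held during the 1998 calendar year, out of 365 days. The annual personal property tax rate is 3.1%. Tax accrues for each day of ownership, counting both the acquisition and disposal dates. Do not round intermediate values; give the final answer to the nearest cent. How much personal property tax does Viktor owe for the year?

Days held (25 July – 31 December 1998): 160 out of 365
Tax = €402,000 × 3.1% × 160/365 = €5,462.7945

€5,462.79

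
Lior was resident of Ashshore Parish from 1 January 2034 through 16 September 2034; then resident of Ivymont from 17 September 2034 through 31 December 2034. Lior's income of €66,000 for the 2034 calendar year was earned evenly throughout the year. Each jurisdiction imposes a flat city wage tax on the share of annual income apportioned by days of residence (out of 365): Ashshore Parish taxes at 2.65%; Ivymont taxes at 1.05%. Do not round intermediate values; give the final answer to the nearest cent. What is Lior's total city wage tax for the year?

€1,442.33

Ashshore Parish, 1 January – 16 September 2034: 259 days → €66,000 × 2.65% × 259/365 = €1,241.0712
Ivymont, 17 September – 31 December 2034: 106 days → €66,000 × 1.05% × 106/365 = €201.2548
Total = €1,442.3260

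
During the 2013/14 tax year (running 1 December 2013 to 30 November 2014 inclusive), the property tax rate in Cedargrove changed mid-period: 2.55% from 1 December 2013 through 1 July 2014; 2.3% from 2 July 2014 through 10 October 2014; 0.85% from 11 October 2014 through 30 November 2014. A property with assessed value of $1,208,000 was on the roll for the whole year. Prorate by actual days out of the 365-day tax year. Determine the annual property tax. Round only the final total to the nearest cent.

$27,098.92

1 December 2013 – 1 July 2014: 213 days at 2.55% → $1,208,000 × 2.55% × 213/365 = $17,976.0329
2 July – 10 October 2014: 101 days at 2.3% → $1,208,000 × 2.3% × 101/365 = $7,688.1753
11 October – 30 November 2014: 51 days at 0.85% → $1,208,000 × 0.85% × 51/365 = $1,434.7068
Total = $27,098.9151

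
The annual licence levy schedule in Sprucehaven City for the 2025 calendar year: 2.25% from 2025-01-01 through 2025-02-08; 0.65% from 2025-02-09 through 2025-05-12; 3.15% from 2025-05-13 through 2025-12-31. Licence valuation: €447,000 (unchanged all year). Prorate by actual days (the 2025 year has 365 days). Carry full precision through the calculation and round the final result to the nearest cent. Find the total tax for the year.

2025-01-01 to 2025-02-08: 39 days at 2.25% → €447,000 × 2.25% × 39/365 = €1,074.6370
2025-02-09 to 2025-05-12: 93 days at 0.65% → €447,000 × 0.65% × 93/365 = €740.3055
2025-05-13 to 2025-12-31: 233 days at 3.15% → €447,000 × 3.15% × 233/365 = €8,988.3740
Total = €10,803.3164

€10,803.32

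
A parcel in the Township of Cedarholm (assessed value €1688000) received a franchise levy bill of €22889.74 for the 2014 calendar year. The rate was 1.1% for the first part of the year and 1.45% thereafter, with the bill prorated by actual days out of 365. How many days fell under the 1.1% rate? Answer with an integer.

98 days

Let d = days at the first rate; then 365 − d days at the second rate.
€1688000 × [1.1%·d + 1.45%·(365−d)] / 365 = €22889.74
Solving gives d = 98, so the new rate took effect on 9 April 2014.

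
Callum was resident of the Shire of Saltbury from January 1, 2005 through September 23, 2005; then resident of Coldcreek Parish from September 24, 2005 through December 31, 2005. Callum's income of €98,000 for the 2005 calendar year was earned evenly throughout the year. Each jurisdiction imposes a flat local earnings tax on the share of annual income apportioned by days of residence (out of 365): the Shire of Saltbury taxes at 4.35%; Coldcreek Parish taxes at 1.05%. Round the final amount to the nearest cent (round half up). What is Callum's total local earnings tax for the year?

€3,385.83

The Shire of Saltbury, January 1 – September 23, 2005: 266 days → €98,000 × 4.35% × 266/365 = €3,106.7342
Coldcreek Parish, September 24 – December 31, 2005: 99 days → €98,000 × 1.05% × 99/365 = €279.0986
Total = €3,385.8329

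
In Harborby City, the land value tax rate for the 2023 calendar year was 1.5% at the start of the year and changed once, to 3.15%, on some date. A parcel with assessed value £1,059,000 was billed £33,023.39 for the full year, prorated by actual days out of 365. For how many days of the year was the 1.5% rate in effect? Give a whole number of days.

Let d = days at the first rate; then 365 − d days at the second rate.
£1,059,000 × [1.5%·d + 3.15%·(365−d)] / 365 = £33,023.39
Solving gives d = 7, so the new rate took effect on 8 January 2023.

7 days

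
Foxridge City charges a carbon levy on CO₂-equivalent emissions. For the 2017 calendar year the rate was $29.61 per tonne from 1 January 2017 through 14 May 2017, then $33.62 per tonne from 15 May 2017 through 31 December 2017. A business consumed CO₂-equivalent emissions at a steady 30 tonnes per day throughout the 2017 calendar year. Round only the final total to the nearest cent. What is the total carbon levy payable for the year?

1 January – 14 May 2017: 134 days × 30 tonnes/day = 4,020 tonnes at $29.61/tonne → $119,032.20
15 May – 31 December 2017: 231 days × 30 tonnes/day = 6,930 tonnes at $33.62/tonne → $232,986.60

$352,018.80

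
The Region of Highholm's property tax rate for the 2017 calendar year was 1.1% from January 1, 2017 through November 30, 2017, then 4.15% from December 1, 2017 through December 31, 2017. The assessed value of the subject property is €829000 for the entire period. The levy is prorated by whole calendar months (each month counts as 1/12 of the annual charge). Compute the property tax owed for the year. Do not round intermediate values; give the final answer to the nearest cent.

January 1 – November 30, 2017: 11 months at 1.1% → €829000 × 1.1% × 11/12 = €8359.0833
December 1 – December 31, 2017: 1 month at 4.15% → €829000 × 4.15% × 1/12 = €2866.9583
Total = €11226.0417

€11226.04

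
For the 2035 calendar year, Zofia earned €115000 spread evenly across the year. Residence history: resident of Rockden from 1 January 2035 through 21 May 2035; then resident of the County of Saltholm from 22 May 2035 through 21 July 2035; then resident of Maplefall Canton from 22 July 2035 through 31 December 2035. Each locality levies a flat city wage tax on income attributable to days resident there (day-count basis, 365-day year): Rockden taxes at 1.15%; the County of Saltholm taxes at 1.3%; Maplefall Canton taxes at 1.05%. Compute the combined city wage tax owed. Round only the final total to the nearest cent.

Rockden, 1 January – 21 May 2035: 141 days → €115000 × 1.15% × 141/365 = €510.8836
The County of Saltholm, 22 May – 21 July 2035: 61 days → €115000 × 1.3% × 61/365 = €249.8493
Maplefall Canton, 22 July – 31 December 2035: 163 days → €115000 × 1.05% × 163/365 = €539.2397
Total = €1299.9726

€1299.97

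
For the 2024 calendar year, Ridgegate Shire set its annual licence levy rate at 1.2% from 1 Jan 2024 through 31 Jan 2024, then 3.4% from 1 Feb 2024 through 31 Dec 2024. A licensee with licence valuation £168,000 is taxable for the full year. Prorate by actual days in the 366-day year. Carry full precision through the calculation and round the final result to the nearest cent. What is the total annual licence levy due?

1 Jan – 31 Jan 2024: 31 days at 1.2% → £168,000 × 1.2% × 31/366 = £170.7541
1 Feb – 31 Dec 2024: 335 days at 3.4% → £168,000 × 3.4% × 335/366 = £5,228.1967
Total = £5,398.9508

£5,398.95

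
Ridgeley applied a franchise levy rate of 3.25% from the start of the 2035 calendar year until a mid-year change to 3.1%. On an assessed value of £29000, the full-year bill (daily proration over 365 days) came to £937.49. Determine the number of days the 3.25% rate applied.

Let d = days at the first rate; then 365 − d days at the second rate.
£29000 × [3.25%·d + 3.1%·(365−d)] / 365 = £937.49
Solving gives d = 323, so the new rate took effect on 20 November 2035.

323 days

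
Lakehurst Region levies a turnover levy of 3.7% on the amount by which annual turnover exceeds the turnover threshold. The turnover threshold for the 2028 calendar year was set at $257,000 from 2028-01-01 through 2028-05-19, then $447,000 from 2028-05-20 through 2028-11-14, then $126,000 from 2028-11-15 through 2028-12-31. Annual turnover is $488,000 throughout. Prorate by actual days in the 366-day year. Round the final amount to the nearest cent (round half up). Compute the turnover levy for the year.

2028-01-01 to 2028-05-19: 140 days, exemption $257,000 → ($488,000 − $257,000) × 3.7% × 140/366 = $3,269.3443
2028-05-20 to 2028-11-14: 179 days, exemption $447,000 → ($488,000 − $447,000) × 3.7% × 179/366 = $741.9208
2028-11-15 to 2028-12-31: 47 days, exemption $126,000 → ($488,000 − $126,000) × 3.7% × 47/366 = $1,719.9945
Total = $5,731.2596

$5,731.26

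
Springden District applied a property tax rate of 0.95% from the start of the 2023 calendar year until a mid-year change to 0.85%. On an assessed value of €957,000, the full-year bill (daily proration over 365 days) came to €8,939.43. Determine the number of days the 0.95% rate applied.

Let d = days at the first rate; then 365 − d days at the second rate.
€957,000 × [0.95%·d + 0.85%·(365−d)] / 365 = €8,939.43
Solving gives d = 307, so the new rate took effect on November 4, 2023.

307 days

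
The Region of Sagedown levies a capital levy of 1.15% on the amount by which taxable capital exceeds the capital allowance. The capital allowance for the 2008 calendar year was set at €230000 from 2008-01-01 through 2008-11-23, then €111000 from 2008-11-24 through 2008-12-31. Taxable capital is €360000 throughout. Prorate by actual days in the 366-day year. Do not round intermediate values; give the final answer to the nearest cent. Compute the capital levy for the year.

€1637.08

2008-01-01 to 2008-11-23: 328 days, exemption €230000 → (€360000 − €230000) × 1.15% × 328/366 = €1339.7814
2008-11-24 to 2008-12-31: 38 days, exemption €111000 → (€360000 − €111000) × 1.15% × 38/366 = €297.3033
Total = €1637.0847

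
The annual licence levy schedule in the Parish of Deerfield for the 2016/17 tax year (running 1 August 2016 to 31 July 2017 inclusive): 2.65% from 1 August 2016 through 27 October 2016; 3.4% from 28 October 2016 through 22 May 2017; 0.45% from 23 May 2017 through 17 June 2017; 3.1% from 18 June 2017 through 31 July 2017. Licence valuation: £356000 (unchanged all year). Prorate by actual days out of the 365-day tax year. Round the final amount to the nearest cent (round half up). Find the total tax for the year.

1 August – 27 October 2016: 88 days at 2.65% → £356000 × 2.65% × 88/365 = £2274.4986
28 October 2016 – 22 May 2017: 207 days at 3.4% → £356000 × 3.4% × 207/365 = £6864.4603
23 May – 17 June 2017: 26 days at 0.45% → £356000 × 0.45% × 26/365 = £114.1151
18 June – 31 July 2017: 44 days at 3.1% → £356000 × 3.1% × 44/365 = £1330.3671
Total = £10583.4411

£10583.44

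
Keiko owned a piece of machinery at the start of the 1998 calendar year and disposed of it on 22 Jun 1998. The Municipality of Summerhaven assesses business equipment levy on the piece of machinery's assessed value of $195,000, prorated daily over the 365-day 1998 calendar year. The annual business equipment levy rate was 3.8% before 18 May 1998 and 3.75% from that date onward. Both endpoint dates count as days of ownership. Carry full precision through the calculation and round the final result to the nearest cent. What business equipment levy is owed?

1 Jan – 17 May 1998: 137 days at 3.8% → $195,000 × 3.8% × 137/365 = $2,781.2877
18 May – 22 Jun 1998: 36 days at 3.75% → $195,000 × 3.75% × 36/365 = $721.2329
Total = $3,502.5205

$3,502.52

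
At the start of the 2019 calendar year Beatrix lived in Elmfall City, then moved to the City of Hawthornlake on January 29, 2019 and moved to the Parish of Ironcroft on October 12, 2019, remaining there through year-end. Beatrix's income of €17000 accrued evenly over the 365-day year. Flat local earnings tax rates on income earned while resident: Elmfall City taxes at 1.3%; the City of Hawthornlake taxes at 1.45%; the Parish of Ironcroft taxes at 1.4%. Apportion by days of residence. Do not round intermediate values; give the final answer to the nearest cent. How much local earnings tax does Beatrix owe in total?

€242.66

Elmfall City, January 1 – January 28, 2019: 28 days → €17000 × 1.3% × 28/365 = €16.9534
The City of Hawthornlake, January 29 – October 11, 2019: 256 days → €17000 × 1.45% × 256/365 = €172.8877
The Parish of Ironcroft, October 12 – December 31, 2019: 81 days → €17000 × 1.4% × 81/365 = €52.8164
Total = €242.6575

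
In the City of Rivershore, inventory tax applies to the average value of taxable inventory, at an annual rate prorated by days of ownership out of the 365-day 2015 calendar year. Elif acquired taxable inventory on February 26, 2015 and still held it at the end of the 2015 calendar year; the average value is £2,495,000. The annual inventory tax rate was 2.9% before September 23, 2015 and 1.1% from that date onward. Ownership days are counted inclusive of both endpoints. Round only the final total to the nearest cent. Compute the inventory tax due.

£48,949.85

February 26 – September 22, 2015: 209 days at 2.9% → £2,495,000 × 2.9% × 209/365 = £41,430.6712
September 23 – December 31, 2015: 100 days at 1.1% → £2,495,000 × 1.1% × 100/365 = £7,519.1781
Total = £48,949.8493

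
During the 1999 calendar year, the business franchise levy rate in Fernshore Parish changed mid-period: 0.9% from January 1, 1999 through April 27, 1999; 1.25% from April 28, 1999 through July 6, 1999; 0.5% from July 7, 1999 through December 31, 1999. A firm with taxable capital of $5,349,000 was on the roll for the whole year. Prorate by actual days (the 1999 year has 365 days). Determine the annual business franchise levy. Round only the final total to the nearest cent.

January 1 – April 27, 1999: 117 days at 0.9% → $5,349,000 × 0.9% × 117/365 = $15,431.4986
April 28 – July 6, 1999: 70 days at 1.25% → $5,349,000 × 1.25% × 70/365 = $12,822.9452
July 7 – December 31, 1999: 178 days at 0.5% → $5,349,000 × 0.5% × 178/365 = $13,042.7671
Total = $41,297.2110

$41,297.21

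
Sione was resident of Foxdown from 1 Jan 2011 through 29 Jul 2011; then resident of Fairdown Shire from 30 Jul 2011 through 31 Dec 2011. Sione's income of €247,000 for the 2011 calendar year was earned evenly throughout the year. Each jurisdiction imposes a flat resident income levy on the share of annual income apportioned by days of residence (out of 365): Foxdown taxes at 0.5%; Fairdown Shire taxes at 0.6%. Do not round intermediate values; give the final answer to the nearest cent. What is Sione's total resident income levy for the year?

Foxdown, 1 Jan – 29 Jul 2011: 210 days → €247,000 × 0.5% × 210/365 = €710.5479
Fairdown Shire, 30 Jul – 31 Dec 2011: 155 days → €247,000 × 0.6% × 155/365 = €629.3425
Total = €1,339.8904

€1,339.89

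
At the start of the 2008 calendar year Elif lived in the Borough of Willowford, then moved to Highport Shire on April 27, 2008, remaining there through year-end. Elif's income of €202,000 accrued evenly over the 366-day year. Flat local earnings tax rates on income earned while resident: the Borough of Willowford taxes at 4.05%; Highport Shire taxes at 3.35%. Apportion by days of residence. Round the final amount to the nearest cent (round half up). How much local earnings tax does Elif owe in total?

€7,219.02

The Borough of Willowford, January 1 – April 26, 2008: 117 days → €202,000 × 4.05% × 117/366 = €2,615.2377
Highport Shire, April 27 – December 31, 2008: 249 days → €202,000 × 3.35% × 249/366 = €4,603.7787
Total = €7,219.0164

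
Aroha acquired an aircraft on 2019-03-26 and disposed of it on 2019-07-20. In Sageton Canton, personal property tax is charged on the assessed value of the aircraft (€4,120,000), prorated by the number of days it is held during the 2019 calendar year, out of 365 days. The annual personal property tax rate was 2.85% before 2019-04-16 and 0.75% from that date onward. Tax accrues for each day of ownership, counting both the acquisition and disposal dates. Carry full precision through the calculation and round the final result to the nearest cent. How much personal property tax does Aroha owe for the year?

€14,882.79

2019-03-26 to 2019-04-15: 21 days at 2.85% → €4,120,000 × 2.85% × 21/365 = €6,755.6712
2019-04-16 to 2019-07-20: 96 days at 0.75% → €4,120,000 × 0.75% × 96/365 = €8,127.1233
Total = €14,882.7945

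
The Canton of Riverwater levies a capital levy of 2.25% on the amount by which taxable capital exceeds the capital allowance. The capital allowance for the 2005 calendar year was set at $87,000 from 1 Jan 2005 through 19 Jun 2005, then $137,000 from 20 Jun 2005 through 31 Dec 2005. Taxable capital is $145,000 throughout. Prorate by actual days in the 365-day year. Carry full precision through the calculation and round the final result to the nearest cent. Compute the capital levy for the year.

$703.97

1 Jan – 19 Jun 2005: 170 days, exemption $87,000 → ($145,000 − $87,000) × 2.25% × 170/365 = $607.8082
20 Jun – 31 Dec 2005: 195 days, exemption $137,000 → ($145,000 − $137,000) × 2.25% × 195/365 = $96.1644
Total = $703.9726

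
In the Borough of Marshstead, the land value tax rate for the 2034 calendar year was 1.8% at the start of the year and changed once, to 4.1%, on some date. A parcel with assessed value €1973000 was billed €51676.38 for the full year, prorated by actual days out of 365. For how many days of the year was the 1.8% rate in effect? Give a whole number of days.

235 days

Let d = days at the first rate; then 365 − d days at the second rate.
€1973000 × [1.8%·d + 4.1%·(365−d)] / 365 = €51676.38
Solving gives d = 235, so the new rate took effect on 24 August 2034.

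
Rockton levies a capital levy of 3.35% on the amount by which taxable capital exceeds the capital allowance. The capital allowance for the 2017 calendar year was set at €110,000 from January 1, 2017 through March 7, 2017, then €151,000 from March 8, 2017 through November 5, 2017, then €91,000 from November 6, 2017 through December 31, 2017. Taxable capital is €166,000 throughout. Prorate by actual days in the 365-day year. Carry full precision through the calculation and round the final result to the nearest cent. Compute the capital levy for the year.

January 1 – March 7, 2017: 66 days, exemption €110,000 → (€166,000 − €110,000) × 3.35% × 66/365 = €339.2219
March 8 – November 5, 2017: 243 days, exemption €151,000 → (€166,000 − €151,000) × 3.35% × 243/365 = €334.5411
November 6 – December 31, 2017: 56 days, exemption €91,000 → (€166,000 − €91,000) × 3.35% × 56/365 = €385.4795
Total = €1,059.2425

€1,059.24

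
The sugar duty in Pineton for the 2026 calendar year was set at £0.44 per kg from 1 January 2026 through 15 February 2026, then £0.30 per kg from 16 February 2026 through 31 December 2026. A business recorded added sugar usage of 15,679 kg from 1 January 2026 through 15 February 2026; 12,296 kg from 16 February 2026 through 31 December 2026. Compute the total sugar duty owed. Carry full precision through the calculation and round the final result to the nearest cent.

£10,587.56

1 January – 15 February 2026: 15,679 kg at £0.44/kg → £6,898.76
16 February – 31 December 2026: 12,296 kg at £0.30/kg → £3,688.80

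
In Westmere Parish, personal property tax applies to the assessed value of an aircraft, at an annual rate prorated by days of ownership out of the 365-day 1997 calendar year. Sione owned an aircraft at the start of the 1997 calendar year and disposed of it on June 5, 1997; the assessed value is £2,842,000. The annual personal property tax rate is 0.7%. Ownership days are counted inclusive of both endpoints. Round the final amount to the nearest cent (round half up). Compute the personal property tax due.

£8,502.64

Days held (January 1 – June 5, 1997): 156 out of 365
Tax = £2,842,000 × 0.7% × 156/365 = £8,502.6411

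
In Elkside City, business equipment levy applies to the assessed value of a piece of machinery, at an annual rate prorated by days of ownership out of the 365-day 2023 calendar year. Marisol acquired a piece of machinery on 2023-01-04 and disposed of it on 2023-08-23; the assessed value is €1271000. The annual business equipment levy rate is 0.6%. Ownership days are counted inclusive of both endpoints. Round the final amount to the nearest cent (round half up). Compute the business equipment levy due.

€4847.21

Days held (2023-01-04 to 2023-08-23): 232 out of 365
Tax = €1271000 × 0.6% × 232/365 = €4847.2110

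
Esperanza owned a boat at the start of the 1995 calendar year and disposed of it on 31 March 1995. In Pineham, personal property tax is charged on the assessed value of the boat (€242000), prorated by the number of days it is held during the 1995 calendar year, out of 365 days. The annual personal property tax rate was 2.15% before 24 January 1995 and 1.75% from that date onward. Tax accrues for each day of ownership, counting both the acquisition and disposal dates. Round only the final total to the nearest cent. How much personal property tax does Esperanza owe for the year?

€1105.24

1 January – 23 January 1995: 23 days at 2.15% → €242000 × 2.15% × 23/365 = €327.8603
24 January – 31 March 1995: 67 days at 1.75% → €242000 × 1.75% × 67/365 = €777.3836
Total = €1105.2438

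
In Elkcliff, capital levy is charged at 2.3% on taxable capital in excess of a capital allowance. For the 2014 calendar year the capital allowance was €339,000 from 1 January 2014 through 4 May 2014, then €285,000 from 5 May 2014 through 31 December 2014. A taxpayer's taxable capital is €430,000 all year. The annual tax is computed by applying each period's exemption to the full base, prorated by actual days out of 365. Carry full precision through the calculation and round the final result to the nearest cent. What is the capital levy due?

€2,913.06

1 January – 4 May 2014: 124 days, exemption €339,000 → (€430,000 − €339,000) × 2.3% × 124/365 = €711.0466
5 May – 31 December 2014: 241 days, exemption €285,000 → (€430,000 − €285,000) × 2.3% × 241/365 = €2,202.0137
Total = €2,913.0603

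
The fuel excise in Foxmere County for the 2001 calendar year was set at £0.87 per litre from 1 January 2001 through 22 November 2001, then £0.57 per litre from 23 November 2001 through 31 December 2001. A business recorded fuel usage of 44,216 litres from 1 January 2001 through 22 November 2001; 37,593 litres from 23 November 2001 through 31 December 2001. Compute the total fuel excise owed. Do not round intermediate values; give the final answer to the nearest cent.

1 January – 22 November 2001: 44,216 litres at £0.87/litre → £38,467.92
23 November – 31 December 2001: 37,593 litres at £0.57/litre → £21,428.01

£59,895.93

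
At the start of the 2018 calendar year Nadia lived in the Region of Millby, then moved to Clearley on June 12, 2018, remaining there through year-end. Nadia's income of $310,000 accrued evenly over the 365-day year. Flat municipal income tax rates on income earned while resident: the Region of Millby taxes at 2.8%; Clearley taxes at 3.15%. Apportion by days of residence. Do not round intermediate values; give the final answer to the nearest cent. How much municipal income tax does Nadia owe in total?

$9,283.44

The Region of Millby, January 1 – June 11, 2018: 162 days → $310,000 × 2.8% × 162/365 = $3,852.4932
Clearley, June 12 – December 31, 2018: 203 days → $310,000 × 3.15% × 203/365 = $5,430.9452
Total = $9,283.4384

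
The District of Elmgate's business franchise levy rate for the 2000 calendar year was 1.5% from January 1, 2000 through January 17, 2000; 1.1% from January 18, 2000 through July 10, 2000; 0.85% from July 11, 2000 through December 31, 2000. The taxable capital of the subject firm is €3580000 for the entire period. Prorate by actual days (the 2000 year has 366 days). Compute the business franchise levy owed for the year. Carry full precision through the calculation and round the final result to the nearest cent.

January 1 – January 17, 2000: 17 days at 1.5% → €3580000 × 1.5% × 17/366 = €2494.2623
January 18 – July 10, 2000: 175 days at 1.1% → €3580000 × 1.1% × 175/366 = €18829.2350
July 11 – December 31, 2000: 174 days at 0.85% → €3580000 × 0.85% × 174/366 = €14466.7213
Total = €35790.2186

€35790.22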